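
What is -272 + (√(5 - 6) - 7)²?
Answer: -272 + (7 - I)² ≈ -224.0 - 14.0*I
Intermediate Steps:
-272 + (√(5 - 6) - 7)² = -272 + (√(-1) - 7)² = -272 + (I - 7)² = -272 + (-7 + I)²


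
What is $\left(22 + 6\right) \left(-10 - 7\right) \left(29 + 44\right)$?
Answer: $-34748$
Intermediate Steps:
$\left(22 + 6\right) \left(-10 - 7\right) \left(29 + 44\right) = 28 \left(-17\right) 73 = \left(-476\right) 73 = -34748$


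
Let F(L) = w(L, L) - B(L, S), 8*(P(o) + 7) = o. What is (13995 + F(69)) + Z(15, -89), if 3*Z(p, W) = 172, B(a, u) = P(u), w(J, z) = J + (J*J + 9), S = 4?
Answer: 113387/6 ≈ 18898.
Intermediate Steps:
w(J, z) = 9 + J + J² (w(J, z) = J + (J² + 9) = J + (9 + J²) = 9 + J + J²)
P(o) = -7 + o/8
B(a, u) = -7 + u/8
Z(p, W) = 172/3 (Z(p, W) = (⅓)*172 = 172/3)
F(L) = 31/2 + L + L² (F(L) = (9 + L + L²) - (-7 + (⅛)*4) = (9 + L + L²) - (-7 + ½) = (9 + L + L²) - 1*(-13/2) = (9 + L + L²) + 13/2 = 31/2 + L + L²)
(13995 + F(69)) + Z(15, -89) = (13995 + (31/2 + 69 + 69²)) + 172/3 = (13995 + (31/2 + 69 + 4761)) + 172/3 = (13995 + 9691/2) + 172/3 = 37681/2 + 172/3 = 113387/6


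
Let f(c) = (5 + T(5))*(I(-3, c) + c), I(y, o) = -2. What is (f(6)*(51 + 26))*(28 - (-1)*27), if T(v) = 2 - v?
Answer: 33880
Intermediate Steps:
f(c) = -4 + 2*c (f(c) = (5 + (2 - 1*5))*(-2 + c) = (5 + (2 - 5))*(-2 + c) = (5 - 3)*(-2 + c) = 2*(-2 + c) = -4 + 2*c)
(f(6)*(51 + 26))*(28 - (-1)*27) = ((-4 + 2*6)*(51 + 26))*(28 - (-1)*27) = ((-4 + 12)*77)*(28 - 1*(-27)) = (8*77)*(28 + 27) = 616*55 = 33880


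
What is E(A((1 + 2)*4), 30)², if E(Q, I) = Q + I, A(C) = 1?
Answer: 961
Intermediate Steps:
E(Q, I) = I + Q
E(A((1 + 2)*4), 30)² = (30 + 1)² = 31² = 961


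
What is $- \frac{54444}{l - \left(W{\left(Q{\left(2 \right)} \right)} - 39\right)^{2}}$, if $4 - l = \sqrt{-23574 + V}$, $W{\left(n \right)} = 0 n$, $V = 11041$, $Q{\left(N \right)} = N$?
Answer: $\frac{13765258}{385637} - \frac{9074 i \sqrt{12533}}{385637} \approx 35.695 - 2.6342 i$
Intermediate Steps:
$W{\left(n \right)} = 0$
$l = 4 - i \sqrt{12533}$ ($l = 4 - \sqrt{-23574 + 11041} = 4 - \sqrt{-12533} = 4 - i \sqrt{12533} \approx 4.0 - 111.95 i$)
$- \frac{54444}{l - \left(W{\left(Q{\left(2 \right)} \right)} - 39\right)^{2}} = - \frac{54444}{\left(4 - i \sqrt{12533}\right) - \left(0 - 39\right)^{2}} = - \frac{54444}{\left(4 - i \sqrt{12533}\right) - \left(-39\right)^{2}} = - \frac{54444}{\left(4 - i \sqrt{12533}\right) - 1521} = - \frac{54444}{-1517 - i \sqrt{12533}}$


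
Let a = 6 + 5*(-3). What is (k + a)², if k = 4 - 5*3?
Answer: 400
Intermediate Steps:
k = -11 (k = 4 - 15 = -11)
a = -9 (a = 6 - 15 = -9)
(k + a)² = (-11 - 9)² = (-20)² = 400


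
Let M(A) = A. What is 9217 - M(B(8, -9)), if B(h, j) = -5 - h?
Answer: 9230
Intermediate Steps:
9217 - M(B(8, -9)) = 9217 - (-5 - 1*8) = 9217 - (-5 - 8) = 9217 - 1*(-13) = 9217 + 13 = 9230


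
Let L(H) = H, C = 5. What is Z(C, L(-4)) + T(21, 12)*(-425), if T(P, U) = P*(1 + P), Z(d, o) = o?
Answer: -196354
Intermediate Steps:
Z(C, L(-4)) + T(21, 12)*(-425) = -4 + (21*(1 + 21))*(-425) = -4 + (21*22)*(-425) = -4 + 462*(-425) = -4 - 196350 = -196354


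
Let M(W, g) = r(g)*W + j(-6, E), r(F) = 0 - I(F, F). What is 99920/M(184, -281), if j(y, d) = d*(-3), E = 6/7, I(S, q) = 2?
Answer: -349720/1297 ≈ -269.64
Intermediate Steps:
E = 6/7 (E = 6*(⅐) = 6/7 ≈ 0.85714)
j(y, d) = -3*d
r(F) = -2 (r(F) = 0 - 1*2 = 0 - 2 = -2)
M(W, g) = -18/7 - 2*W (M(W, g) = -2*W - 3*6/7 = -2*W - 18/7 = -18/7 - 2*W)
99920/M(184, -281) = 99920/(-18/7 - 2*184) = 99920/(-18/7 - 368) = 99920/(-2594/7) = 99920*(-7/2594) = -349720/1297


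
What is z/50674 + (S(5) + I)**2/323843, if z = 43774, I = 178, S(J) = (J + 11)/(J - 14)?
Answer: 49065898421/51124770567 ≈ 0.95973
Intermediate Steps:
S(J) = (11 + J)/(-14 + J)
z/50674 + (S(5) + I)**2/323843 = 43774/50674 + ((11 + 5)/(-14 + 5) + 178)**2/323843 = 43774*(1/50674) + (16/(-9) + 178)**2*(1/323843) = 21887/25337 + (-1/9*16 + 178)**2*(1/323843) = 21887/25337 + (-16/9 + 178)**2*(1/323843) = 21887/25337 + (1586/9)**2*(1/323843) = 21887/25337 + (2515396/81)*(1/323843) = 21887/25337 + 193492/2017791 = 49065898421/51124770567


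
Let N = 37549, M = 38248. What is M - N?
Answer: 699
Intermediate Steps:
M - N = 38248 - 1*37549 = 38248 - 37549 = 699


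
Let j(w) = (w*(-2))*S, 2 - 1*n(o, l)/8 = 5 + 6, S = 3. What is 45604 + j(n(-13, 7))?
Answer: 46036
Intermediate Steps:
n(o, l) = -72 (n(o, l) = 16 - 8*(5 + 6) = 16 - 8*11 = 16 - 88 = -72)
j(w) = -6*w (j(w) = (w*(-2))*3 = -2*w*3 = -6*w)
45604 + j(n(-13, 7)) = 45604 - 6*(-72) = 45604 + 432 = 46036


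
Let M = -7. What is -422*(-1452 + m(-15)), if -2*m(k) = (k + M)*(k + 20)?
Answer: 589534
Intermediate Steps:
m(k) = -(-7 + k)*(20 + k)/2 (m(k) = -(k - 7)*(k + 20)/2 = -(-7 + k)*(20 + k)/2)
-422*(-1452 + m(-15)) = -422*(-1452 + (70 - 13/2*(-15) - 1/2*(-15)**2)) = -422*(-1452 + (70 + 195/2 - 1/2*225)) = -422*(-1452 + (70 + 195/2 - 225/2)) = -422*(-1452 + 55) = -422*(-1397) = 589534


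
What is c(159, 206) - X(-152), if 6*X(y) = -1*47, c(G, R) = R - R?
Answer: 47/6 ≈ 7.8333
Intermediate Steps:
c(G, R) = 0
X(y) = -47/6 (X(y) = (-1*47)/6 = (1/6)*(-47) = -47/6)
c(159, 206) - X(-152) = 0 - 1*(-47/6) = 0 + 47/6 = 47/6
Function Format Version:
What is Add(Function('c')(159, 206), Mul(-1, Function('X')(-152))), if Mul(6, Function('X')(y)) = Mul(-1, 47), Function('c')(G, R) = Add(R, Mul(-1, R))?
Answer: Rational(47, 6) ≈ 7.8333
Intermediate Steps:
Function('c')(G, R) = 0
Function('X')(y) = Rational(-47, 6) (Function('X')(y) = Mul(Rational(1, 6), Mul(-1, 47)) = Mul(Rational(1, 6), -47) = Rational(-47, 6))
Add(Function('c')(159, 206), Mul(-1, Function('X')(-152))) = Add(0, Mul(-1, Rational(-47, 6))) = Add(0, Rational(47, 6)) = Rational(47, 6)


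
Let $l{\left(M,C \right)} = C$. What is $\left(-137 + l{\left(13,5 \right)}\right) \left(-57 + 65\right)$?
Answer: $-1056$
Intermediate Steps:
$\left(-137 + l{\left(13,5 \right)}\right) \left(-57 + 65\right) = \left(-137 + 5\right) \left(-57 + 65\right) = \left(-132\right) 8 = -1056$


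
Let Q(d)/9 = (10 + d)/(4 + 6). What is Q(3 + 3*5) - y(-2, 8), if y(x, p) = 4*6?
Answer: 6/5 ≈ 1.2000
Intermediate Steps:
y(x, p) = 24
Q(d) = 9 + 9*d/10 (Q(d) = 9*((10 + d)/(4 + 6)) = 9*((10 + d)/10) = 9*((10 + d)*(⅒)) = 9*(1 + d/10) = 9 + 9*d/10)
Q(3 + 3*5) - y(-2, 8) = (9 + 9*(3 + 3*5)/10) - 1*24 = (9 + 9*(3 + 15)/10) - 24 = (9 + (9/10)*18) - 24 = (9 + 81/5) - 24 = 126/5 - 24 = 6/5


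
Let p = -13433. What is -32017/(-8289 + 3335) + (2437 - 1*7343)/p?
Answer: 454388685/66547082 ≈ 6.8281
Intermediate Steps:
-32017/(-8289 + 3335) + (2437 - 1*7343)/p = -32017/(-8289 + 3335) + (2437 - 1*7343)/(-13433) = -32017/(-4954) + (2437 - 7343)*(-1/13433) = -32017*(-1/4954) - 4906*(-1/13433) = 32017/4954 + 4906/13433 = 454388685/66547082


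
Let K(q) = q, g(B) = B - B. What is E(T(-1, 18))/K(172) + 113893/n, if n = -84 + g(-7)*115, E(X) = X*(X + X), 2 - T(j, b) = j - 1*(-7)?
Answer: -4896727/3612 ≈ -1355.7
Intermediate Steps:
T(j, b) = -5 - j (T(j, b) = 2 - (j - 1*(-7)) = 2 - (j + 7) = 2 - (7 + j) = 2 + (-7 - j) = -5 - j)
g(B) = 0
E(X) = 2*X**2 (E(X) = X*(2*X) = 2*X**2)
n = -84 (n = -84 + 0*115 = -84 + 0 = -84)
E(T(-1, 18))/K(172) + 113893/n = (2*(-5 - 1*(-1))**2)/172 + 113893/(-84) = (2*(-5 + 1)**2)*(1/172) + 113893*(-1/84) = (2*(-4)**2)*(1/172) - 113893/84 = (2*16)*(1/172) - 113893/84 = 32*(1/172) - 113893/84 = 8/43 - 113893/84 = -4896727/3612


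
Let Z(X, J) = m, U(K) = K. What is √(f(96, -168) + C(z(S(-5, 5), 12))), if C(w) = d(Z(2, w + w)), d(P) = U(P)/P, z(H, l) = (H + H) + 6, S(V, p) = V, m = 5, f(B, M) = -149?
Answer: 2*I*√37 ≈ 12.166*I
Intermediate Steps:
z(H, l) = 6 + 2*H (z(H, l) = 2*H + 6 = 6 + 2*H)
Z(X, J) = 5
d(P) = 1 (d(P) = P/P = 1)
C(w) = 1
√(f(96, -168) + C(z(S(-5, 5), 12))) = √(-149 + 1) = √(-148) = 2*I*√37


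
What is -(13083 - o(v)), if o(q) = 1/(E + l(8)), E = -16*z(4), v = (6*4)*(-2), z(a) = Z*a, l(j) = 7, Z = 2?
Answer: -1583044/121 ≈ -13083.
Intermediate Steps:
z(a) = 2*a
v = -48 (v = 24*(-2) = -48)
E = -128 (E = -32*4 = -16*8 = -128)
o(q) = -1/121 (o(q) = 1/(-128 + 7) = 1/(-121) = -1/121)
-(13083 - o(v)) = -(13083 - 1*(-1/121)) = -(13083 + 1/121) = -1*1583044/121 = -1583044/121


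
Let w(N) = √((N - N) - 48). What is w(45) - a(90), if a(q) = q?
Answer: -90 + 4*I*√3 ≈ -90.0 + 6.9282*I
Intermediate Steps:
w(N) = 4*I*√3 (w(N) = √(0 - 48) = √(-48) = 4*I*√3)
w(45) - a(90) = 4*I*√3 - 1*90 = 4*I*√3 - 90 = -90 + 4*I*√3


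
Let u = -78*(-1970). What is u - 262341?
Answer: -108681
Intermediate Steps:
u = 153660
u - 262341 = 153660 - 262341 = -108681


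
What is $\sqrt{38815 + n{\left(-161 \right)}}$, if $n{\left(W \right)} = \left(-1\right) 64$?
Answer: $\sqrt{38751} \approx 196.85$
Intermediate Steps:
$n{\left(W \right)} = -64$
$\sqrt{38815 + n{\left(-161 \right)}} = \sqrt{38815 - 64} = \sqrt{38751}$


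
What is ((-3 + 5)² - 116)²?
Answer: 12544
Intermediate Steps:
((-3 + 5)² - 116)² = (2² - 116)² = (4 - 116)² = (-112)² = 12544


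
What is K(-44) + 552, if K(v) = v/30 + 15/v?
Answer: 363127/660 ≈ 550.19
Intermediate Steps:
K(v) = 15/v + v/30 (K(v) = v*(1/30) + 15/v = v/30 + 15/v = 15/v + v/30)
K(-44) + 552 = (15/(-44) + (1/30)*(-44)) + 552 = (15*(-1/44) - 22/15) + 552 = (-15/44 - 22/15) + 552 = -1193/660 + 552 = 363127/660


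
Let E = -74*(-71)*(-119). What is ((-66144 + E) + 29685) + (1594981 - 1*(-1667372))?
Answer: 2600668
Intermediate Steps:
E = -625226 (E = 5254*(-119) = -625226)
((-66144 + E) + 29685) + (1594981 - 1*(-1667372)) = ((-66144 - 625226) + 29685) + (1594981 - 1*(-1667372)) = (-691370 + 29685) + (1594981 + 1667372) = -661685 + 3262353 = 2600668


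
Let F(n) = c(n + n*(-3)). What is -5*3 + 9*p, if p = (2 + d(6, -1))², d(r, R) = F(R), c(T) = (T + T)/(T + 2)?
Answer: 66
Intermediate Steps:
c(T) = 2*T/(2 + T) (c(T) = (2*T)/(2 + T) = 2*T/(2 + T))
F(n) = -4*n/(2 - 2*n) (F(n) = 2*(n + n*(-3))/(2 + (n + n*(-3))) = 2*(n - 3*n)/(2 + (n - 3*n)) = 2*(-2*n)/(2 - 2*n) = -4*n/(2 - 2*n))
d(r, R) = 2*R/(-1 + R)
p = 9 (p = (2 + 2*(-1)/(-1 - 1))² = (2 + 2*(-1)/(-2))² = (2 + 2*(-1)*(-½))² = (2 + 1)² = 3² = 9)
-5*3 + 9*p = -5*3 + 9*9 = -15 + 81 = 66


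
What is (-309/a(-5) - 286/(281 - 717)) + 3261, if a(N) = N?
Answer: 3622567/1090 ≈ 3323.5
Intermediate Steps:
(-309/a(-5) - 286/(281 - 717)) + 3261 = (-309/(-5) - 286/(281 - 717)) + 3261 = (-309*(-⅕) - 286/(-436)) + 3261 = (309/5 - 286*(-1/436)) + 3261 = (309/5 + 143/218) + 3261 = 68077/1090 + 3261 = 3622567/1090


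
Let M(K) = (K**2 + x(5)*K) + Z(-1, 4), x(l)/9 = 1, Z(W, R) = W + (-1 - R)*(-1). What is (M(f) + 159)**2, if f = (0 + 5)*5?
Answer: 1026169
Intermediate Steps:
Z(W, R) = 1 + R + W (Z(W, R) = W + (1 + R) = 1 + R + W)
x(l) = 9 (x(l) = 9*1 = 9)
f = 25 (f = 5*5 = 25)
M(K) = 4 + K**2 + 9*K (M(K) = (K**2 + 9*K) + (1 + 4 - 1) = (K**2 + 9*K) + 4 = 4 + K**2 + 9*K)
(M(f) + 159)**2 = ((4 + 25**2 + 9*25) + 159)**2 = ((4 + 625 + 225) + 159)**2 = (854 + 159)**2 = 1013**2 = 1026169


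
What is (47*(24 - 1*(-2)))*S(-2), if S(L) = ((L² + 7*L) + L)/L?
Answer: 7332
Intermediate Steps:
S(L) = (L² + 8*L)/L
(47*(24 - 1*(-2)))*S(-2) = (47*(24 - 1*(-2)))*(8 - 2) = (47*(24 + 2))*6 = (47*26)*6 = 1222*6 = 7332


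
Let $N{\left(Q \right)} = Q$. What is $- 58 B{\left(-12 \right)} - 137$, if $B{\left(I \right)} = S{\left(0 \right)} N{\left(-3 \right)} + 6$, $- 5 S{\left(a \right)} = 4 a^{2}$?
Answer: $-485$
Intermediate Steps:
$S{\left(a \right)} = - \frac{4 a^{2}}{5}$
$B{\left(I \right)} = 6$ ($B{\left(I \right)} = - \frac{4 \cdot 0^{2}}{5} \left(-3\right) + 6 = \left(- \frac{4}{5}\right) 0 \left(-3\right) + 6 = 0 \left(-3\right) + 6 = 0 + 6 = 6$)
$- 58 B{\left(-12 \right)} - 137 = \left(-58\right) 6 - 137 = -348 - 137 = -485$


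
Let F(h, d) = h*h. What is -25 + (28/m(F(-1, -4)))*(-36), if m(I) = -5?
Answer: 883/5 ≈ 176.60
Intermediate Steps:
F(h, d) = h²
-25 + (28/m(F(-1, -4)))*(-36) = -25 + (28/(-5))*(-36) = -25 + (28*(-⅕))*(-36) = -25 - 28/5*(-36) = -25 + 1008/5 = 883/5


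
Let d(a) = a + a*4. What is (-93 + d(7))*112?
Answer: -6496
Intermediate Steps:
d(a) = 5*a (d(a) = a + 4*a = 5*a)
(-93 + d(7))*112 = (-93 + 5*7)*112 = (-93 + 35)*112 = -58*112 = -6496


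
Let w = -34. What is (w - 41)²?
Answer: 5625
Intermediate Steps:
(w - 41)² = (-34 - 41)² = (-75)² = 5625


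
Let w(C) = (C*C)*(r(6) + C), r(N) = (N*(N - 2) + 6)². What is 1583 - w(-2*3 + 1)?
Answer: -20792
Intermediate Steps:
r(N) = (6 + N*(-2 + N))² (r(N) = (N*(-2 + N) + 6)² = (6 + N*(-2 + N))²)
w(C) = C²*(900 + C) (w(C) = (C*C)*((6 + 6² - 2*6)² + C) = C²*((6 + 36 - 12)² + C) = C²*(30² + C) = C²*(900 + C))
1583 - w(-2*3 + 1) = 1583 - (-2*3 + 1)²*(900 + (-2*3 + 1)) = 1583 - (-6 + 1)²*(900 + (-6 + 1)) = 1583 - (-5)²*(900 - 5) = 1583 - 25*895 = 1583 - 1*22375 = 1583 - 22375 = -20792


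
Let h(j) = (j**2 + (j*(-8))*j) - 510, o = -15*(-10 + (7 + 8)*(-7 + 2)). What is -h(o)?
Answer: 11379885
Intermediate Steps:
o = 1275 (o = -15*(-10 + 15*(-5)) = -15*(-10 - 75) = -15*(-85) = 1275)
h(j) = -510 - 7*j**2 (h(j) = (j**2 + (-8*j)*j) - 510 = (j**2 - 8*j**2) - 510 = -7*j**2 - 510 = -510 - 7*j**2)
-h(o) = -(-510 - 7*1275**2) = -(-510 - 7*1625625) = -(-510 - 11379375) = -1*(-11379885) = 11379885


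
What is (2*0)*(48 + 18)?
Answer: 0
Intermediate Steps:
(2*0)*(48 + 18) = 0*66 = 0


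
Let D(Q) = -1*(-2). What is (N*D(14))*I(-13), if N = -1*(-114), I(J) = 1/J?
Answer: -228/13 ≈ -17.538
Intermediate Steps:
D(Q) = 2
N = 114
(N*D(14))*I(-13) = (114*2)/(-13) = 228*(-1/13) = -228/13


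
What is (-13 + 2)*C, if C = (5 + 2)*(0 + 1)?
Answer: -77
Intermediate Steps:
C = 7 (C = 7*1 = 7)
(-13 + 2)*C = (-13 + 2)*7 = -11*7 = -77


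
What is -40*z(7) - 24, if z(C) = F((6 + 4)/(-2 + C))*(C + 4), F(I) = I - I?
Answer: -24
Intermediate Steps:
F(I) = 0
z(C) = 0 (z(C) = 0*(C + 4) = 0*(4 + C) = 0)
-40*z(7) - 24 = -40*0 - 24 = 0 - 24 = -24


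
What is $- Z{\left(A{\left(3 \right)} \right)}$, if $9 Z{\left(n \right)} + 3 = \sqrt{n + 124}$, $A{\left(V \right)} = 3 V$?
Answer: $\frac{1}{3} - \frac{\sqrt{133}}{9} \approx -0.94806$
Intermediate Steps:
$Z{\left(n \right)} = - \frac{1}{3} + \frac{\sqrt{124 + n}}{9}$ ($Z{\left(n \right)} = - \frac{1}{3} + \frac{\sqrt{n + 124}}{9} = - \frac{1}{3} + \frac{\sqrt{124 + n}}{9}$)
$- Z{\left(A{\left(3 \right)} \right)} = - (- \frac{1}{3} + \frac{\sqrt{124 + 3 \cdot 3}}{9}) = - (- \frac{1}{3} + \frac{\sqrt{124 + 9}}{9}) = - (- \frac{1}{3} + \frac{\sqrt{133}}{9}) = \frac{1}{3} - \frac{\sqrt{133}}{9}$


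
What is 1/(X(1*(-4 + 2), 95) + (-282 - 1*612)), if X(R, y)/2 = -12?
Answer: -1/918 ≈ -0.0010893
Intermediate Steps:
X(R, y) = -24 (X(R, y) = 2*(-12) = -24)
1/(X(1*(-4 + 2), 95) + (-282 - 1*612)) = 1/(-24 + (-282 - 1*612)) = 1/(-24 + (-282 - 612)) = 1/(-24 - 894) = 1/(-918) = -1/918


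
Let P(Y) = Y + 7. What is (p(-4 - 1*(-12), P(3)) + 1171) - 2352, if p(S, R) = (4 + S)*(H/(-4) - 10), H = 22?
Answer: -1367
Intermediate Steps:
P(Y) = 7 + Y
p(S, R) = -62 - 31*S/2 (p(S, R) = (4 + S)*(22/(-4) - 10) = (4 + S)*(22*(-1/4) - 10) = (4 + S)*(-11/2 - 10) = (4 + S)*(-31/2) = -62 - 31*S/2)
(p(-4 - 1*(-12), P(3)) + 1171) - 2352 = ((-62 - 31*(-4 - 1*(-12))/2) + 1171) - 2352 = ((-62 - 31*(-4 + 12)/2) + 1171) - 2352 = ((-62 - 31/2*8) + 1171) - 2352 = ((-62 - 124) + 1171) - 2352 = (-186 + 1171) - 2352 = 985 - 2352 = -1367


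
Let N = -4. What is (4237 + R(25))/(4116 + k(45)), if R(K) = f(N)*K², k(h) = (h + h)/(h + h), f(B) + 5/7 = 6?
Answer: 52784/28819 ≈ 1.8316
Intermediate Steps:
f(B) = 37/7 (f(B) = -5/7 + 6 = 37/7)
k(h) = 1 (k(h) = (2*h)/((2*h)) = (2*h)*(1/(2*h)) = 1)
R(K) = 37*K²/7
(4237 + R(25))/(4116 + k(45)) = (4237 + (37/7)*25²)/(4116 + 1) = (4237 + (37/7)*625)/4117 = (4237 + 23125/7)*(1/4117) = (52784/7)*(1/4117) = 52784/28819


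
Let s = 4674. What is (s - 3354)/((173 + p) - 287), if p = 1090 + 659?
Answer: 88/109 ≈ 0.80734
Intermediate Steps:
p = 1749
(s - 3354)/((173 + p) - 287) = (4674 - 3354)/((173 + 1749) - 287) = 1320/(1922 - 287) = 1320/1635 = 1320*(1/1635) = 88/109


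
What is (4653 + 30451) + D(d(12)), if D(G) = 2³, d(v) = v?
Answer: 35112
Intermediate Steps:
D(G) = 8
(4653 + 30451) + D(d(12)) = (4653 + 30451) + 8 = 35104 + 8 = 35112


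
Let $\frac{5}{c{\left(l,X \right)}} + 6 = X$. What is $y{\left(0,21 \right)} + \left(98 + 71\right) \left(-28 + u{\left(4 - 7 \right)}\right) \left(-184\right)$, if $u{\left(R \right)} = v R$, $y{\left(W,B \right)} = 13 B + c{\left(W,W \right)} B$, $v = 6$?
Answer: $\frac{2861343}{2} \approx 1.4307 \cdot 10^{6}$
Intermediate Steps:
$c{\left(l,X \right)} = \frac{5}{-6 + X}$
$y{\left(W,B \right)} = 13 B + \frac{5 B}{-6 + W}$ ($y{\left(W,B \right)} = 13 B + \frac{5}{-6 + W} B = 13 B + \frac{5 B}{-6 + W}$)
$u{\left(R \right)} = 6 R$
$y{\left(0,21 \right)} + \left(98 + 71\right) \left(-28 + u{\left(4 - 7 \right)}\right) \left(-184\right) = \frac{21 \left(-73 + 13 \cdot 0\right)}{-6 + 0} + \left(98 + 71\right) \left(-28 + 6 \left(4 - 7\right)\right) \left(-184\right) = \frac{21 \left(-73 + 0\right)}{-6} + 169 \left(-28 + 6 \left(-3\right)\right) \left(-184\right) = 21 \left(- \frac{1}{6}\right) \left(-73\right) + 169 \left(-28 - 18\right) \left(-184\right) = \frac{511}{2} + 169 \left(-46\right) \left(-184\right) = \frac{511}{2} - -1430416 = \frac{511}{2} + 1430416 = \frac{2861343}{2}$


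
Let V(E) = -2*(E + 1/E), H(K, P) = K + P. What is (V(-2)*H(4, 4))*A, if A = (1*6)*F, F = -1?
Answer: -240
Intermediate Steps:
A = -6 (A = (1*6)*(-1) = 6*(-1) = -6)
V(E) = -2*E - 2/E
(V(-2)*H(4, 4))*A = ((-2*(-2) - 2/(-2))*(4 + 4))*(-6) = ((4 - 2*(-½))*8)*(-6) = ((4 + 1)*8)*(-6) = (5*8)*(-6) = 40*(-6) = -240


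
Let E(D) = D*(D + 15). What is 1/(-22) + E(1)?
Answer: 351/22 ≈ 15.955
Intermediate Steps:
E(D) = D*(15 + D)
1/(-22) + E(1) = 1/(-22) + 1*(15 + 1) = -1/22 + 1*16 = -1/22 + 16 = 351/22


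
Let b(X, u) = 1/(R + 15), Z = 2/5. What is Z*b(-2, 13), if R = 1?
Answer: 1/40 ≈ 0.025000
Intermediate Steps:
Z = 2/5 (Z = 2*(1/5) = 2/5 ≈ 0.40000)
b(X, u) = 1/16 (b(X, u) = 1/(1 + 15) = 1/16)
Z*b(-2, 13) = (2/5)*(1/16) = 1/40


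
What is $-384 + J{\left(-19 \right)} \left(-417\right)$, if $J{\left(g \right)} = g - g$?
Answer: $-384$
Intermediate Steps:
$J{\left(g \right)} = 0$
$-384 + J{\left(-19 \right)} \left(-417\right) = -384 + 0 \left(-417\right) = -384 + 0 = -384$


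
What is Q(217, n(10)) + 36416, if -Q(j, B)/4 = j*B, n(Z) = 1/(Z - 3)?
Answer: 36292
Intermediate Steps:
n(Z) = 1/(-3 + Z)
Q(j, B) = -4*B*j (Q(j, B) = -4*j*B = -4*B*j)
Q(217, n(10)) + 36416 = -4*217/(-3 + 10) + 36416 = -4*217/7 + 36416 = -4*1/7*217 + 36416 = -124 + 36416 = 36292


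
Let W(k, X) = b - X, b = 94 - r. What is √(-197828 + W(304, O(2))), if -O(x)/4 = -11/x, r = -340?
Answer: 2*I*√49354 ≈ 444.32*I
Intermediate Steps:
b = 434 (b = 94 - 1*(-340) = 94 + 340 = 434)
O(x) = 44/x (O(x) = -(-44)/x = 44/x)
W(k, X) = 434 - X
√(-197828 + W(304, O(2))) = √(-197828 + (434 - 44/2)) = √(-197828 + (434 - 1*22)) = √(-197828 + (434 - 22)) = √(-197828 + 412) = √(-197416) = 2*I*√49354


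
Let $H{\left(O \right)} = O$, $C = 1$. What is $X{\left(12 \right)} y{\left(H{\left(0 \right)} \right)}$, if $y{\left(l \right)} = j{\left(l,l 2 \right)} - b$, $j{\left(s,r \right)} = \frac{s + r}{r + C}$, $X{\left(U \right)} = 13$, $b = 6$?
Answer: $-78$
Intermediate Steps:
$j{\left(s,r \right)} = \frac{r + s}{1 + r}$ ($j{\left(s,r \right)} = \frac{s + r}{r + 1} = \frac{r + s}{1 + r}$)
$y{\left(l \right)} = -6 + \frac{3 l}{1 + 2 l}$ ($y{\left(l \right)} = \frac{l 2 + l}{1 + l 2} - 6 = \frac{2 l + l}{1 + 2 l} - 6 = \frac{3 l}{1 + 2 l} - 6 = -6 + \frac{3 l}{1 + 2 l}$)
$X{\left(12 \right)} y{\left(H{\left(0 \right)} \right)} = 13 \frac{3 \left(-2 - 0\right)}{1 + 2 \cdot 0} = 13 \frac{3 \left(-2 + 0\right)}{1 + 0} = 13 \cdot 3 \cdot 1^{-1} \left(-2\right) = 13 \cdot 3 \cdot 1 \left(-2\right) = 13 \left(-6\right) = -78$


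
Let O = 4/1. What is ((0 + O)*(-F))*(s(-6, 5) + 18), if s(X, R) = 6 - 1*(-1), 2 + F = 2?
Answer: 0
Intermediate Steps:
F = 0 (F = -2 + 2 = 0)
s(X, R) = 7 (s(X, R) = 6 + 1 = 7)
O = 4 (O = 4*1 = 4)
((0 + O)*(-F))*(s(-6, 5) + 18) = ((0 + 4)*(-1*0))*(7 + 18) = (4*0)*25 = 0*25 = 0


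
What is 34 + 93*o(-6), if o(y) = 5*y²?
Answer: 16774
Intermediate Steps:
34 + 93*o(-6) = 34 + 93*(5*(-6)²) = 34 + 93*(5*36) = 34 + 93*180 = 34 + 16740 = 16774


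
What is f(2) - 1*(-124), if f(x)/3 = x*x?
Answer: 136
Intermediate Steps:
f(x) = 3*x² (f(x) = 3*(x*x) = 3*x²)
f(2) - 1*(-124) = 3*2² - 1*(-124) = 3*4 + 124 = 12 + 124 = 136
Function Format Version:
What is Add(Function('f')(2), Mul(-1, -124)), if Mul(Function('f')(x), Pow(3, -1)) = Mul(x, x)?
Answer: 136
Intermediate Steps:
Function('f')(x) = Mul(3, Pow(x, 2)) (Function('f')(x) = Mul(3, Mul(x, x)) = Mul(3, Pow(x, 2)))
Add(Function('f')(2), Mul(-1, -124)) = Add(Mul(3, Pow(2, 2)), Mul(-1, -124)) = Add(Mul(3, 4), 124) = Add(12, 124) = 136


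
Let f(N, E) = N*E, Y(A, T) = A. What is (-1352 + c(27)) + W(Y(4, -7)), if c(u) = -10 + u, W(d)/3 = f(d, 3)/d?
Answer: -1326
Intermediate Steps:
f(N, E) = E*N
W(d) = 9 (W(d) = 3*((3*d)/d) = 3*3 = 9)
(-1352 + c(27)) + W(Y(4, -7)) = (-1352 + (-10 + 27)) + 9 = (-1352 + 17) + 9 = -1335 + 9 = -1326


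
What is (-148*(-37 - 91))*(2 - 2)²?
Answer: 0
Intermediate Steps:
(-148*(-37 - 91))*(2 - 2)² = -148*(-128)*0² = 18944*0 = 0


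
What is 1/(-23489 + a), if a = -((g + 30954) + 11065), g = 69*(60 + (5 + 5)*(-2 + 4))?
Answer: -1/71028 ≈ -1.4079e-5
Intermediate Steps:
g = 5520 (g = 69*(60 + 10*2) = 69*(60 + 20) = 69*80 = 5520)
a = -47539 (a = -((5520 + 30954) + 11065) = -(36474 + 11065) = -1*47539 = -47539)
1/(-23489 + a) = 1/(-23489 - 47539) = 1/(-71028) = -1/71028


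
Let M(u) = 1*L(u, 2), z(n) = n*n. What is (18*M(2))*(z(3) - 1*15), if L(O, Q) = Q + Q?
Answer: -432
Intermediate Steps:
L(O, Q) = 2*Q
z(n) = n**2
M(u) = 4 (M(u) = 1*(2*2) = 1*4 = 4)
(18*M(2))*(z(3) - 1*15) = (18*4)*(3**2 - 1*15) = 72*(9 - 15) = 72*(-6) = -432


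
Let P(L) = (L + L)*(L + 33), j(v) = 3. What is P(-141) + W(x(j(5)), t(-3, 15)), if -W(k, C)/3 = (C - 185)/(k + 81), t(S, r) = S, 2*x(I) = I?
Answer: 1675456/55 ≈ 30463.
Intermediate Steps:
x(I) = I/2
P(L) = 2*L*(33 + L) (P(L) = (2*L)*(33 + L) = 2*L*(33 + L))
W(k, C) = -3*(-185 + C)/(81 + k) (W(k, C) = -3*(C - 185)/(k + 81) = -3*(-185 + C)/(81 + k))
P(-141) + W(x(j(5)), t(-3, 15)) = 2*(-141)*(33 - 141) + 3*(185 - 1*(-3))/(81 + (½)*3) = 2*(-141)*(-108) + 3*(185 + 3)/(81 + 3/2) = 30456 + 3*188/(165/2) = 30456 + 3*(2/165)*188 = 30456 + 376/55 = 1675456/55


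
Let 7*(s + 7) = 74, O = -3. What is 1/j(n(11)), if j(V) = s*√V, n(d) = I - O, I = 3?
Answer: 7*√6/150 ≈ 0.11431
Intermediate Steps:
s = 25/7 (s = -7 + (⅐)*74 = -7 + 74/7 = 25/7 ≈ 3.5714)
n(d) = 6 (n(d) = 3 - 1*(-3) = 3 + 3 = 6)
j(V) = 25*√V/7
1/j(n(11)) = 1/(25*√6/7) = 7*√6/150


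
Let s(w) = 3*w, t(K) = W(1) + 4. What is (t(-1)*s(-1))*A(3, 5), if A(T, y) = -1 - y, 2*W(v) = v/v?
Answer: 81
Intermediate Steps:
W(v) = 1/2 (W(v) = (v/v)/2 = (1/2)*1 = 1/2)
t(K) = 9/2 (t(K) = 1/2 + 4 = 9/2)
(t(-1)*s(-1))*A(3, 5) = (9*(3*(-1))/2)*(-1 - 1*5) = ((9/2)*(-3))*(-1 - 5) = -27/2*(-6) = 81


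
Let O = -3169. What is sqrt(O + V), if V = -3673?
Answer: I*sqrt(6842) ≈ 82.716*I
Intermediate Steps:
sqrt(O + V) = sqrt(-3169 - 3673) = sqrt(-6842) = I*sqrt(6842)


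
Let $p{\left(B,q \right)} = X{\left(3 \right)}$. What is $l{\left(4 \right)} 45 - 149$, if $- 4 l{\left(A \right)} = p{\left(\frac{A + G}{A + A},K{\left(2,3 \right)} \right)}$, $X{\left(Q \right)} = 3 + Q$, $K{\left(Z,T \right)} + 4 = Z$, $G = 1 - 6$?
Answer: $- \frac{433}{2} \approx -216.5$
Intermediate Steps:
$G = -5$ ($G = 1 - 6 = -5$)
$K{\left(Z,T \right)} = -4 + Z$
$p{\left(B,q \right)} = 6$ ($p{\left(B,q \right)} = 3 + 3 = 6$)
$l{\left(A \right)} = - \frac{3}{2}$ ($l{\left(A \right)} = \left(- \frac{1}{4}\right) 6 = - \frac{3}{2}$)
$l{\left(4 \right)} 45 - 149 = \left(- \frac{3}{2}\right) 45 - 149 = - \frac{135}{2} - 149 = - \frac{433}{2}$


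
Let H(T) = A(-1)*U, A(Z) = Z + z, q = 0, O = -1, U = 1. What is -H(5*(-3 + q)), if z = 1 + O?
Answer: 1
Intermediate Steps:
z = 0 (z = 1 - 1 = 0)
A(Z) = Z (A(Z) = Z + 0 = Z)
H(T) = -1 (H(T) = -1*1 = -1)
-H(5*(-3 + q)) = -1*(-1) = 1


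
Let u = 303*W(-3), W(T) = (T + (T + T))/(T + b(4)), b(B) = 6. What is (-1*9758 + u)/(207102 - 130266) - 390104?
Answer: -29974041611/76836 ≈ -3.9010e+5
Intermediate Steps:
W(T) = 3*T/(6 + T) (W(T) = (T + (T + T))/(T + 6) = (T + 2*T)/(6 + T) = (3*T)/(6 + T) = 3*T/(6 + T))
u = -909 (u = 303*(3*(-3)/(6 - 3)) = 303*(3*(-3)/3) = 303*(3*(-3)*(⅓)) = 303*(-3) = -909)
(-1*9758 + u)/(207102 - 130266) - 390104 = (-1*9758 - 909)/(207102 - 130266) - 390104 = (-9758 - 909)/76836 - 390104 = -10667*1/76836 - 390104 = -10667/76836 - 390104 = -29974041611/76836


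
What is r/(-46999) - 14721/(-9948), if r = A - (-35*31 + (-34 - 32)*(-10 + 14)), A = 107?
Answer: 225795997/155848684 ≈ 1.4488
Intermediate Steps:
r = 1456 (r = 107 - (-35*31 + (-34 - 32)*(-10 + 14)) = 107 - (-1085 - 66*4) = 107 - (-1085 - 264) = 107 - 1*(-1349) = 107 + 1349 = 1456)
r/(-46999) - 14721/(-9948) = 1456/(-46999) - 14721/(-9948) = 1456*(-1/46999) - 14721*(-1/9948) = -1456/46999 + 4907/3316 = 225795997/155848684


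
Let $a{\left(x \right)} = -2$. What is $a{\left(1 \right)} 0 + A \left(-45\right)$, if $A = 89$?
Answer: $-4005$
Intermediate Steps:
$a{\left(1 \right)} 0 + A \left(-45\right) = \left(-2\right) 0 + 89 \left(-45\right) = 0 - 4005 = -4005$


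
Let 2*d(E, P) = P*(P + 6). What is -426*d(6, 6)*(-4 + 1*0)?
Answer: 61344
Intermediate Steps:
d(E, P) = P*(6 + P)/2 (d(E, P) = (P*(P + 6))/2 = (P*(6 + P))/2 = P*(6 + P)/2)
-426*d(6, 6)*(-4 + 1*0) = -426*(1/2)*6*(6 + 6)*(-4 + 1*0) = -426*(1/2)*6*12*(-4 + 0) = -15336*(-4) = -426*(-144) = 61344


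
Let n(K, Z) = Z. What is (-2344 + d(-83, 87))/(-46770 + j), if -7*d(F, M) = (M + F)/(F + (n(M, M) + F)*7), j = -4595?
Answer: 902436/19775525 ≈ 0.045634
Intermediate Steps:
d(F, M) = -(F + M)/(7*(7*M + 8*F)) (d(F, M) = -(M + F)/(7*(F + (M + F)*7)) = -(F + M)/(7*(F + (F + M)*7)) = -(F + M)/(7*(F + (7*F + 7*M))) = -(F + M)/(7*(7*M + 8*F)))
(-2344 + d(-83, 87))/(-46770 + j) = (-2344 + (-1*(-83) - 1*87)/(7*(7*87 + 8*(-83))))/(-46770 - 4595) = (-2344 + (83 - 87)/(7*(609 - 664)))/(-51365) = (-2344 + (⅐)*(-4)/(-55))*(-1/51365) = (-2344 + (⅐)*(-1/55)*(-4))*(-1/51365) = (-2344 + 4/385)*(-1/51365) = -902436/385*(-1/51365) = 902436/19775525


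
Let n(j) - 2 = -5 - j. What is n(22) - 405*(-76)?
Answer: 30755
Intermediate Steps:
n(j) = -3 - j (n(j) = 2 + (-5 - j) = -3 - j)
n(22) - 405*(-76) = (-3 - 1*22) - 405*(-76) = (-3 - 22) + 30780 = -25 + 30780 = 30755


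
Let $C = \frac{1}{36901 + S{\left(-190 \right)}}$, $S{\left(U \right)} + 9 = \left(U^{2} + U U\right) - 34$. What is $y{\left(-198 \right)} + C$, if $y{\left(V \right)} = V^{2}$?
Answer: $\frac{4275509833}{109058} \approx 39204.0$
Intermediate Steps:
$S{\left(U \right)} = -43 + 2 U^{2}$ ($S{\left(U \right)} = -9 - \left(34 - U^{2} - U U\right) = -9 + \left(\left(U^{2} + U^{2}\right) - 34\right) = -9 + \left(2 U^{2} - 34\right) = -9 + \left(-34 + 2 U^{2}\right) = -43 + 2 U^{2}$)
$C = \frac{1}{109058}$ ($C = \frac{1}{36901 - \left(43 - 2 \left(-190\right)^{2}\right)} = \frac{1}{36901 + \left(-43 + 2 \cdot 36100\right)} = \frac{1}{36901 + \left(-43 + 72200\right)} = \frac{1}{36901 + 72157} = \frac{1}{109058} \approx 9.1694 \cdot 10^{-6}$)
$y{\left(-198 \right)} + C = \left(-198\right)^{2} + \frac{1}{109058} = 39204 + \frac{1}{109058} = \frac{4275509833}{109058}$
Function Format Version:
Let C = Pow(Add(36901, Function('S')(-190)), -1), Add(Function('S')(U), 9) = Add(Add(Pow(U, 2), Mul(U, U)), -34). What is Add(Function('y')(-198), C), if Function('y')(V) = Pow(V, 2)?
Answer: Rational(4275509833, 109058) ≈ 39204.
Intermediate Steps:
Function('S')(U) = Add(-43, Mul(2, Pow(U, 2))) (Function('S')(U) = Add(-9, Add(Add(Pow(U, 2), Mul(U, U)), -34)) = Add(-9, Add(Add(Pow(U, 2), Pow(U, 2)), -34)) = Add(-9, Add(Mul(2, Pow(U, 2)), -34)) = Add(-9, Add(-34, Mul(2, Pow(U, 2)))) = Add(-43, Mul(2, Pow(U, 2))))
C = Rational(1, 109058) (C = Pow(Add(36901, Add(-43, Mul(2, Pow(-190, 2)))), -1) = Pow(Add(36901, Add(-43, Mul(2, 36100))), -1) = Pow(Add(36901, Add(-43, 72200)), -1) = Pow(Add(36901, 72157), -1) = Pow(109058, -1) = Rational(1, 109058) ≈ 9.1694e-6)
Add(Function('y')(-198), C) = Add(Pow(-198, 2), Rational(1, 109058)) = Add(39204, Rational(1, 109058)) = Rational(4275509833, 109058)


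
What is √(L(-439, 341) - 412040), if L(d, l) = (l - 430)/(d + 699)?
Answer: I*√6963481785/130 ≈ 641.9*I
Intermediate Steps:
L(d, l) = (-430 + l)/(699 + d)
√(L(-439, 341) - 412040) = √((-430 + 341)/(699 - 439) - 412040) = √(-89/260 - 412040) = √(-107130489/260) = I*√6963481785/130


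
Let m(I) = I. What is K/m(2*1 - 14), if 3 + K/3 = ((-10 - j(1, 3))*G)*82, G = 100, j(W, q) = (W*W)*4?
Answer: 114803/4 ≈ 28701.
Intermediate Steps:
j(W, q) = 4*W² (j(W, q) = W²*4 = 4*W²)
K = -344409 (K = -9 + 3*(((-10 - 4*1²)*100)*82) = -9 + 3*(((-10 - 4)*100)*82) = -9 + 3*(-14*100*82) = -9 + 3*(-1400*82) = -9 + 3*(-114800) = -9 - 344400 = -344409)
K/m(2*1 - 14) = -344409/(2*1 - 14) = -344409/(2 - 14) = -344409/(-12) = -344409*(-1/12) = 114803/4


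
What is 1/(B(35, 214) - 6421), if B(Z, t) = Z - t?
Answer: -1/6600 ≈ -0.00015152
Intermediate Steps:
1/(B(35, 214) - 6421) = 1/((35 - 1*214) - 6421) = 1/((35 - 214) - 6421) = 1/(-179 - 6421) = 1/(-6600) = -1/6600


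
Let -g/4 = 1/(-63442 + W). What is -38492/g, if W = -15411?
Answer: -758802419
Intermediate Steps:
g = 4/78853 (g = -4/(-63442 - 15411) = -4/(-78853) = -4*(-1/78853) = 4/78853 ≈ 5.0727e-5)
-38492/g = -38492/4/78853 = -38492*78853/4 = -758802419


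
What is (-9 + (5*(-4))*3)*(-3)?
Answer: 207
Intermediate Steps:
(-9 + (5*(-4))*3)*(-3) = (-9 - 20*3)*(-3) = (-9 - 60)*(-3) = -69*(-3) = 207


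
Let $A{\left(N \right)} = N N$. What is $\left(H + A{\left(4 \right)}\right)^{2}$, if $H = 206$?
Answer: $49284$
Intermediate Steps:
$A{\left(N \right)} = N^{2}$
$\left(H + A{\left(4 \right)}\right)^{2} = \left(206 + 4^{2}\right)^{2} = \left(206 + 16\right)^{2} = 222^{2} = 49284$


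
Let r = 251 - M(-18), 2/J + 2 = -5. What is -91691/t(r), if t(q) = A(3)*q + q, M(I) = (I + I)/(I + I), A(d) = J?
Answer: -641837/1250 ≈ -513.47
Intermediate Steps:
J = -2/7 (J = 2/(-2 - 5) = 2/(-7) = 2*(-⅐) = -2/7 ≈ -0.28571)
A(d) = -2/7
M(I) = 1 (M(I) = (2*I)/((2*I)) = (2*I)*(1/(2*I)) = 1)
r = 250 (r = 251 - 1*1 = 251 - 1 = 250)
t(q) = 5*q/7 (t(q) = -2*q/7 + q = 5*q/7)
-91691/t(r) = -91691/((5/7)*250) = -91691/1250/7 = -91691*7/1250 = -641837/1250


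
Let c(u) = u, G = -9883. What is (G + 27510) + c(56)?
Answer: 17683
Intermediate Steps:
(G + 27510) + c(56) = (-9883 + 27510) + 56 = 17627 + 56 = 17683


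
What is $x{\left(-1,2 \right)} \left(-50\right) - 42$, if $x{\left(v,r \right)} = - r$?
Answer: $58$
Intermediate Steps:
$x{\left(-1,2 \right)} \left(-50\right) - 42 = \left(-1\right) 2 \left(-50\right) - 42 = \left(-2\right) \left(-50\right) - 42 = 100 - 42 = 58$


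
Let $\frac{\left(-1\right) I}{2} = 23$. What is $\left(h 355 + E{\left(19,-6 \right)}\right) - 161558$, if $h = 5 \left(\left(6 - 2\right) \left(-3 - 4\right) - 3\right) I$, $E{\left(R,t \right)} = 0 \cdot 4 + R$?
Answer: $2369611$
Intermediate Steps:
$E{\left(R,t \right)} = R$ ($E{\left(R,t \right)} = 0 + R = R$)
$I = -46$ ($I = \left(-2\right) 23 = -46$)
$h = 7130$ ($h = 5 \left(\left(6 - 2\right) \left(-3 - 4\right) - 3\right) \left(-46\right) = 5 \left(4 \left(-7\right) - 3\right) \left(-46\right) = 5 \left(-28 - 3\right) \left(-46\right) = 5 \left(-31\right) \left(-46\right) = \left(-155\right) \left(-46\right) = 7130$)
$\left(h 355 + E{\left(19,-6 \right)}\right) - 161558 = \left(7130 \cdot 355 + 19\right) - 161558 = \left(2531150 + 19\right) - 161558 = 2531169 - 161558 = 2369611$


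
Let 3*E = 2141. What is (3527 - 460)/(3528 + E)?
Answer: 9201/12725 ≈ 0.72306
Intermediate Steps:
E = 2141/3 (E = (⅓)*2141 = 2141/3 ≈ 713.67)
(3527 - 460)/(3528 + E) = (3527 - 460)/(3528 + 2141/3) = 3067/(12725/3) = 3067*(3/12725) = 9201/12725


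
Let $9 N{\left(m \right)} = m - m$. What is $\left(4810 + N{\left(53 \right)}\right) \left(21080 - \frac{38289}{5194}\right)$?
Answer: $\frac{263230210555}{2597} \approx 1.0136 \cdot 10^{8}$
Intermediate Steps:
$N{\left(m \right)} = 0$ ($N{\left(m \right)} = \frac{m - m}{9} = \frac{1}{9} \cdot 0 = 0$)
$\left(4810 + N{\left(53 \right)}\right) \left(21080 - \frac{38289}{5194}\right) = \left(4810 + 0\right) \left(21080 - \frac{38289}{5194}\right) = 4810 \left(21080 - \frac{38289}{5194}\right) = 4810 \cdot \frac{109451231}{5194} = \frac{263230210555}{2597}$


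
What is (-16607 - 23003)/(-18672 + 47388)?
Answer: -19805/14358 ≈ -1.3794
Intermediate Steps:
(-16607 - 23003)/(-18672 + 47388) = -39610/28716 = -39610*1/28716 = -19805/14358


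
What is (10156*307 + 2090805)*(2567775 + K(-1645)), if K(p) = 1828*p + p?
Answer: -2296670768210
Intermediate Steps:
K(p) = 1829*p
(10156*307 + 2090805)*(2567775 + K(-1645)) = (10156*307 + 2090805)*(2567775 + 1829*(-1645)) = (3117892 + 2090805)*(2567775 - 3008705) = 5208697*(-440930) = -2296670768210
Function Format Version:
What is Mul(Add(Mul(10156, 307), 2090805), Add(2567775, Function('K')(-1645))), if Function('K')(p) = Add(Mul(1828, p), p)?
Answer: -2296670768210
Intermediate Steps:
Function('K')(p) = Mul(1829, p)
Mul(Add(Mul(10156, 307), 2090805), Add(2567775, Function('K')(-1645))) = Mul(Add(Mul(10156, 307), 2090805), Add(2567775, Mul(1829, -1645))) = Mul(Add(3117892, 2090805), Add(2567775, -3008705)) = Mul(5208697, -440930) = -2296670768210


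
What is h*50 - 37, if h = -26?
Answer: -1337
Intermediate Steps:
h*50 - 37 = -26*50 - 37 = -1300 - 37 = -1337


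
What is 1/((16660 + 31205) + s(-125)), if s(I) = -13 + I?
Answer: 1/47727 ≈ 2.0952e-5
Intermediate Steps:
1/((16660 + 31205) + s(-125)) = 1/((16660 + 31205) + (-13 - 125)) = 1/(47865 - 138) = 1/47727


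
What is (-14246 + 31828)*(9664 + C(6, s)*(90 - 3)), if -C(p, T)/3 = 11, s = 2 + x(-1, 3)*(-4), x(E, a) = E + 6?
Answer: 119434526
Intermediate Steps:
x(E, a) = 6 + E
s = -18 (s = 2 + (6 - 1)*(-4) = 2 + 5*(-4) = 2 - 20 = -18)
C(p, T) = -33 (C(p, T) = -3*11 = -33)
(-14246 + 31828)*(9664 + C(6, s)*(90 - 3)) = (-14246 + 31828)*(9664 - 33*(90 - 3)) = 17582*(9664 - 33*87) = 17582*(9664 - 2871) = 17582*6793 = 119434526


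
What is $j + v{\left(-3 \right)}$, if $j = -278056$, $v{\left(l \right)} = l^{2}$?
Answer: $-278047$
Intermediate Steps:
$j + v{\left(-3 \right)} = -278056 + \left(-3\right)^{2} = -278056 + 9 = -278047$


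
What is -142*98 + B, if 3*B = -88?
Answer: -41836/3 ≈ -13945.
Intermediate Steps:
B = -88/3 (B = (⅓)*(-88) = -88/3 ≈ -29.333)
-142*98 + B = -142*98 - 88/3 = -13916 - 88/3 = -41836/3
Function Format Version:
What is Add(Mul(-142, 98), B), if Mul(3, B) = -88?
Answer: Rational(-41836, 3) ≈ -13945.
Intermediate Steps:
B = Rational(-88, 3) (B = Mul(Rational(1, 3), -88) = Rational(-88, 3) ≈ -29.333)
Add(Mul(-142, 98), B) = Add(Mul(-142, 98), Rational(-88, 3)) = Add(-13916, Rational(-88, 3)) = Rational(-41836, 3)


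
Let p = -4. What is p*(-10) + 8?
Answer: 48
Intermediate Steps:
p*(-10) + 8 = -4*(-10) + 8 = 40 + 8 = 48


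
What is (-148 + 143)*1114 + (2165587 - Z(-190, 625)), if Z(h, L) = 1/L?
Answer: 1350010624/625 ≈ 2.1600e+6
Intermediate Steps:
(-148 + 143)*1114 + (2165587 - Z(-190, 625)) = (-148 + 143)*1114 + (2165587 - 1/625) = -5*1114 + (2165587 - 1*1/625) = -5570 + (2165587 - 1/625) = -5570 + 1353491874/625 = 1350010624/625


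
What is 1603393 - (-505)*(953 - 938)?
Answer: 1610968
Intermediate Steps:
1603393 - (-505)*(953 - 938) = 1603393 - (-505)*15 = 1603393 - 1*(-7575) = 1603393 + 7575 = 1610968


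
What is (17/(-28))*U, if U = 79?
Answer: -1343/28 ≈ -47.964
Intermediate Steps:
(17/(-28))*U = (17/(-28))*79 = (17*(-1/28))*79 = -17/28*79 = -1343/28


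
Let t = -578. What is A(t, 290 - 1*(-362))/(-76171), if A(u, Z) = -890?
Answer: 890/76171 ≈ 0.011684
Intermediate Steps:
A(t, 290 - 1*(-362))/(-76171) = -890/(-76171) = -890*(-1/76171) = 890/76171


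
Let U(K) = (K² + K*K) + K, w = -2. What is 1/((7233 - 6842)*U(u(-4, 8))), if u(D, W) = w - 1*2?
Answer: 1/10948 ≈ 9.1341e-5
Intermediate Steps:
u(D, W) = -4 (u(D, W) = -2 - 1*2 = -2 - 2 = -4)
U(K) = K + 2*K² (U(K) = (K² + K²) + K = 2*K² + K = K + 2*K²)
1/((7233 - 6842)*U(u(-4, 8))) = 1/((7233 - 6842)*((-4*(1 + 2*(-4))))) = 1/(391*((-4*(1 - 8)))) = 1/(391*((-4*(-7)))) = (1/391)/28 = (1/391)*(1/28) = 1/10948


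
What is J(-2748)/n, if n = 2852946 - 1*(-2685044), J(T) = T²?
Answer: 3775752/2768995 ≈ 1.3636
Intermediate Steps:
n = 5537990 (n = 2852946 + 2685044 = 5537990)
J(-2748)/n = (-2748)²/5537990 = 7551504*(1/5537990) = 3775752/2768995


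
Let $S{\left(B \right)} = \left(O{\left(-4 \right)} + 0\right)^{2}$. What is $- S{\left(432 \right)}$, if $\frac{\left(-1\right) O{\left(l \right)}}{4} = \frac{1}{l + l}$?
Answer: $- \frac{1}{4} \approx -0.25$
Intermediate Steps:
$O{\left(l \right)} = - \frac{2}{l}$ ($O{\left(l \right)} = - \frac{4}{l + l} = - \frac{4}{2 l} = - 4 \frac{1}{2 l} = - \frac{2}{l}$)
$S{\left(B \right)} = \frac{1}{4}$ ($S{\left(B \right)} = \left(- \frac{2}{-4} + 0\right)^{2} = \left(\left(-2\right) \left(- \frac{1}{4}\right) + 0\right)^{2} = \left(\frac{1}{2} + 0\right)^{2} = \left(\frac{1}{2}\right)^{2} = \frac{1}{4}$)
$- S{\left(432 \right)} = \left(-1\right) \frac{1}{4} = - \frac{1}{4}$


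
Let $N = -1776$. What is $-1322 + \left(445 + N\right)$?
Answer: $-2653$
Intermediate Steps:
$-1322 + \left(445 + N\right) = -1322 + \left(445 - 1776\right) = -1322 - 1331 = -2653$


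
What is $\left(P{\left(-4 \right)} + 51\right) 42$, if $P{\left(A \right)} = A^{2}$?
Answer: $2814$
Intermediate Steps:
$\left(P{\left(-4 \right)} + 51\right) 42 = \left(\left(-4\right)^{2} + 51\right) 42 = \left(16 + 51\right) 42 = 67 \cdot 42 = 2814$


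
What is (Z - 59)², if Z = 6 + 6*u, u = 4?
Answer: 841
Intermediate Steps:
Z = 30 (Z = 6 + 6*4 = 6 + 24 = 30)
(Z - 59)² = (30 - 59)² = (-29)² = 841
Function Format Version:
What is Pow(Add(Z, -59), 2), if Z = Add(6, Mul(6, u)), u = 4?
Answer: 841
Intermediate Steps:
Z = 30 (Z = Add(6, Mul(6, 4)) = Add(6, 24) = 30)
Pow(Add(Z, -59), 2) = Pow(Add(30, -59), 2) = Pow(-29, 2) = 841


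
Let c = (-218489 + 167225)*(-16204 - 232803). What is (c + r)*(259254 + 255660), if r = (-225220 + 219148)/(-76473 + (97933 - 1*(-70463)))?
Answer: 201401027052978903216/30641 ≈ 6.5729e+15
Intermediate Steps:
r = -2024/30641 (r = -6072/(-76473 + (97933 + 70463)) = -6072/(-76473 + 168396) = -6072/91923 = -6072*1/91923 = -2024/30641 ≈ -0.066055)
c = 12765094848 (c = -51264*(-249007) = 12765094848)
(c + r)*(259254 + 255660) = (12765094848 - 2024/30641)*(259254 + 255660) = (391135271235544/30641)*514914 = 201401027052978903216/30641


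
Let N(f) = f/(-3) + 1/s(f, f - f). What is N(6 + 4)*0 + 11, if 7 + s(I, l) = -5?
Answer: 11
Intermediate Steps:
s(I, l) = -12 (s(I, l) = -7 - 5 = -12)
N(f) = -1/12 - f/3 (N(f) = f/(-3) + 1/(-12) = f*(-⅓) + 1*(-1/12) = -f/3 - 1/12 = -1/12 - f/3)
N(6 + 4)*0 + 11 = (-1/12 - (6 + 4)/3)*0 + 11 = (-1/12 - ⅓*10)*0 + 11 = (-1/12 - 10/3)*0 + 11 = -41/12*0 + 11 = 0 + 11 = 11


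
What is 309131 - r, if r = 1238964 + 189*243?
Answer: -975760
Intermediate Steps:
r = 1284891 (r = 1238964 + 45927 = 1284891)
309131 - r = 309131 - 1*1284891 = 309131 - 1284891 = -975760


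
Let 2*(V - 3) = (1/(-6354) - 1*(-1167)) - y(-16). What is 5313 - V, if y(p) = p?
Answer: 59962699/12708 ≈ 4718.5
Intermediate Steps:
V = 7554905/12708 (V = 3 + ((1/(-6354) - 1*(-1167)) - 1*(-16))/2 = 3 + ((-1/6354 + 1167) + 16)/2 = 3 + (7415117/6354 + 16)/2 = 3 + (½)*(7516781/6354) = 3 + 7516781/12708 = 7554905/12708 ≈ 594.50)
5313 - V = 5313 - 1*7554905/12708 = 5313 - 7554905/12708 = 59962699/12708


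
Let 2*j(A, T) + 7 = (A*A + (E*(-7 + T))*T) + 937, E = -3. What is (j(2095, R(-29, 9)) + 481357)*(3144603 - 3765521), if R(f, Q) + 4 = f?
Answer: -1660554847431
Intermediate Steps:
R(f, Q) = -4 + f
j(A, T) = 465 + A²/2 + T*(21 - 3*T)/2 (j(A, T) = -7/2 + ((A*A + (-3*(-7 + T))*T) + 937)/2 = -7/2 + ((A² + (21 - 3*T)*T) + 937)/2 = -7/2 + ((A² + T*(21 - 3*T)) + 937)/2 = -7/2 + (937 + A² + T*(21 - 3*T))/2 = -7/2 + (937/2 + A²/2 + T*(21 - 3*T)/2) = 465 + A²/2 + T*(21 - 3*T)/2)
(j(2095, R(-29, 9)) + 481357)*(3144603 - 3765521) = ((465 + (½)*2095² - 3*(-4 - 29)²/2 + 21*(-4 - 29)/2) + 481357)*(3144603 - 3765521) = ((465 + (½)*4389025 - 3/2*(-33)² + (21/2)*(-33)) + 481357)*(-620918) = ((465 + 4389025/2 - 3/2*1089 - 693/2) + 481357)*(-620918) = ((465 + 4389025/2 - 3267/2 - 693/2) + 481357)*(-620918) = (4385995/2 + 481357)*(-620918) = (5348709/2)*(-620918) = -1660554847431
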